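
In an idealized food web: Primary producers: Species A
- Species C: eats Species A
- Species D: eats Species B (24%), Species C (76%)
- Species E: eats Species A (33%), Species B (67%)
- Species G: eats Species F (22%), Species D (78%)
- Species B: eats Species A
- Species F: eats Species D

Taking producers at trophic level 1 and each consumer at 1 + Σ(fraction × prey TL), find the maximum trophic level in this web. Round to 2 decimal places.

Species B: 1 + 1 = 2
Species C: 1 + 1 = 2
Species D: 1 + (0.24×2 + 0.76×2) = 3
Species E: 1 + (0.33×1 + 0.67×2) = 2.67
Species F: 1 + 3 = 4
Species G: 1 + (0.22×4 + 0.78×3) = 4.22

4.22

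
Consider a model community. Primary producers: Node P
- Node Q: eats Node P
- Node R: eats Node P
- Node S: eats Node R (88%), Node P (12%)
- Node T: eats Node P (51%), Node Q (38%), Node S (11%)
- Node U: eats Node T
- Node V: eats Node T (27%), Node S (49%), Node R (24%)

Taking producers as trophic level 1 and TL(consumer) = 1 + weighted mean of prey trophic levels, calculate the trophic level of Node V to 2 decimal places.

Node Q: 1 + 1 = 2
Node R: 1 + 1 = 2
Node S: 1 + (0.88×2 + 0.12×1) = 2.88
Node T: 1 + (0.51×1 + 0.38×2 + 0.11×2.88) = 2.5868
Node U: 1 + 2.5868 = 3.5868
Node V: 1 + (0.27×2.5868 + 0.49×2.88 + 0.24×2) = 3.589636

3.59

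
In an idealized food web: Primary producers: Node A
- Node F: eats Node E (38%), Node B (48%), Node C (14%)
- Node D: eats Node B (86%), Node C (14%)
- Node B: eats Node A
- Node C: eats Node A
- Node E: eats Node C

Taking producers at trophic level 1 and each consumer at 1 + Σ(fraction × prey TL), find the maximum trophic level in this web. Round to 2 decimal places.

Node B: 1 + 1 = 2
Node C: 1 + 1 = 2
Node D: 1 + (0.86×2 + 0.14×2) = 3
Node E: 1 + 2 = 3
Node F: 1 + (0.38×3 + 0.48×2 + 0.14×2) = 3.38

3.38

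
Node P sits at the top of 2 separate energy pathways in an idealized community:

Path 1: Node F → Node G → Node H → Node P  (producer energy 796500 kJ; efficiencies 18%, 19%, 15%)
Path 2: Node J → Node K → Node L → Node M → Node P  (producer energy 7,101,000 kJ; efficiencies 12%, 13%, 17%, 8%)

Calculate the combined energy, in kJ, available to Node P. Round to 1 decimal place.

5592.6 kJ

Path 1: 796500 × 0.18 × 0.19 × 0.15 = 4086.045 kJ
Path 2: 7101000 × 0.12 × 0.13 × 0.17 × 0.08 = 1506.54816 kJ
Total at Node P: 4086.045 + 1506.54816 = 5592.59316 kJ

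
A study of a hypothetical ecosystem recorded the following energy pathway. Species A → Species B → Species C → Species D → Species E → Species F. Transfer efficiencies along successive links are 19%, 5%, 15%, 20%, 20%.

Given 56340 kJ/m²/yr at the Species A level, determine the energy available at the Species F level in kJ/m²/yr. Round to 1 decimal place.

3.2 kJ/m²/yr

Species B: 56340 × 0.19 = 10704.6 kJ/m²/yr
Species C: 10704.6 × 0.05 = 535.23 kJ/m²/yr
Species D: 535.23 × 0.15 = 80.2845 kJ/m²/yr
Species E: 80.2845 × 0.2 = 16.0569 kJ/m²/yr
Species F: 16.0569 × 0.2 = 3.21138 kJ/m²/yr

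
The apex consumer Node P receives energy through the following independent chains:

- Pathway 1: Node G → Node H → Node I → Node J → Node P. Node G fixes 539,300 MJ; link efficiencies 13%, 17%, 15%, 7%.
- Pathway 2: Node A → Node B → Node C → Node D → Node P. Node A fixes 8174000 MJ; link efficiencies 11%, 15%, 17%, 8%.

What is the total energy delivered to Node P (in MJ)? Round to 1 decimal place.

1959.4 MJ

Pathway 1: 539300 × 0.13 × 0.17 × 0.15 × 0.07 = 125.144565 MJ
Pathway 2: 8174000 × 0.11 × 0.15 × 0.17 × 0.08 = 1834.2456 MJ
Total at Node P: 125.144565 + 1834.2456 = 1959.390165 MJ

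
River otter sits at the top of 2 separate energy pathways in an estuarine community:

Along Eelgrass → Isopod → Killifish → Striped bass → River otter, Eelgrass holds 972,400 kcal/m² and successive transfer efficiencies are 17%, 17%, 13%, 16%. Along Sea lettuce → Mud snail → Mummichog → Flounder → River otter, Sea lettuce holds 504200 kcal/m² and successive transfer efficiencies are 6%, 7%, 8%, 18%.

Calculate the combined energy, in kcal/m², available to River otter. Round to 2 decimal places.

Via Eelgrass: 972400 × 0.17 × 0.17 × 0.13 × 0.16 = 584.529088 kcal/m²
Via Sea lettuce: 504200 × 0.06 × 0.07 × 0.08 × 0.18 = 30.494016 kcal/m²
Total at River otter: 584.529088 + 30.494016 = 615.023104 kcal/m²

615.02 kcal/m²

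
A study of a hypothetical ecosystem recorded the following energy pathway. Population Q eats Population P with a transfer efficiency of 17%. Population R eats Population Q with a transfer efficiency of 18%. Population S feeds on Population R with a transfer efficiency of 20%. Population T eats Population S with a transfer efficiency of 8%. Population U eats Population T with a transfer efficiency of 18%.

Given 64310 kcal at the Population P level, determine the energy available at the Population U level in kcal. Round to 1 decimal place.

5.7 kcal

Population Q: 64310 × 0.17 = 10932.7 kcal
Population R: 10932.7 × 0.18 = 1967.886 kcal
Population S: 1967.886 × 0.2 = 393.5772 kcal
Population T: 393.5772 × 0.08 = 31.486176 kcal
Population U: 31.486176 × 0.18 = 5.66751168 kcal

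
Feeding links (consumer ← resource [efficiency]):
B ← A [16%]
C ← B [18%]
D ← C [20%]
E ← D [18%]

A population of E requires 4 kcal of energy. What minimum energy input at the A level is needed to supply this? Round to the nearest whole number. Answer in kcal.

Cumulative transfer efficiency: 0.16 × 0.18 × 0.2 × 0.18 = 0.0010368
A energy = 4 / 0.0010368 = 3858 kcal

3858 kcal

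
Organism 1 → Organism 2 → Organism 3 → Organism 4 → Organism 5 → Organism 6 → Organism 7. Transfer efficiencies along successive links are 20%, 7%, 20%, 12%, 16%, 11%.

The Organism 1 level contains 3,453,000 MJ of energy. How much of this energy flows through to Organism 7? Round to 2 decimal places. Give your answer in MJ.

Organism 2: 3453000 × 0.2 = 690600 MJ
Organism 3: 690600 × 0.07 = 48342 MJ
Organism 4: 48342 × 0.2 = 9668.4 MJ
Organism 5: 9668.4 × 0.12 = 1160.208 MJ
Organism 6: 1160.208 × 0.16 = 185.63328 MJ
Organism 7: 185.63328 × 0.11 = 20.4196608 MJ

20.42 MJ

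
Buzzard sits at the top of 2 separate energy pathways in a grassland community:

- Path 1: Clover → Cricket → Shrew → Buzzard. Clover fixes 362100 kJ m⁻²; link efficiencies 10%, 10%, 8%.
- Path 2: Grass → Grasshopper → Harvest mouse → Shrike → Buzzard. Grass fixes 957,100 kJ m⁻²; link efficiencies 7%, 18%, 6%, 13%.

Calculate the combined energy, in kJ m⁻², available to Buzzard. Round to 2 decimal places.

Path 1: 362100 × 0.1 × 0.1 × 0.08 = 289.68 kJ m⁻²
Path 2: 957100 × 0.07 × 0.18 × 0.06 × 0.13 = 94.063788 kJ m⁻²
Total at Buzzard: 289.68 + 94.063788 = 383.743788 kJ m⁻²

383.74 kJ m⁻²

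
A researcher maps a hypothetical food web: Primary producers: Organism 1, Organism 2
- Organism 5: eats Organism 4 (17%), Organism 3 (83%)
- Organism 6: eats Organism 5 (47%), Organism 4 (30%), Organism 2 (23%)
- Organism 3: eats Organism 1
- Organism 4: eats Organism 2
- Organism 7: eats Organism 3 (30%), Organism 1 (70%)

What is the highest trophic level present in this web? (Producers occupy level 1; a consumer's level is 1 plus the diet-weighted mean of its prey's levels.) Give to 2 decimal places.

Organism 3: 1 + 1 = 2
Organism 4: 1 + 1 = 2
Organism 5: 1 + (0.17×2 + 0.83×2) = 3
Organism 6: 1 + (0.47×3 + 0.3×2 + 0.23×1) = 3.24
Organism 7: 1 + (0.3×2 + 0.7×1) = 2.3

3.24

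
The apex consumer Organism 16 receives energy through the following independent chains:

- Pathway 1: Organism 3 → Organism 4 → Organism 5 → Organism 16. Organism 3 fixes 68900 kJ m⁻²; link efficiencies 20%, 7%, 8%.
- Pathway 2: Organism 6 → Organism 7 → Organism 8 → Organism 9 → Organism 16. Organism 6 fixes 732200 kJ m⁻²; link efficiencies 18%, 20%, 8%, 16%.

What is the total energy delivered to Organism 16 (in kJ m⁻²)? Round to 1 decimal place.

414.6 kJ m⁻²

Pathway 1: 68900 × 0.2 × 0.07 × 0.08 = 77.168 kJ m⁻²
Pathway 2: 732200 × 0.18 × 0.2 × 0.08 × 0.16 = 337.39776 kJ m⁻²
Total at Organism 16: 77.168 + 337.39776 = 414.56576 kJ m⁻²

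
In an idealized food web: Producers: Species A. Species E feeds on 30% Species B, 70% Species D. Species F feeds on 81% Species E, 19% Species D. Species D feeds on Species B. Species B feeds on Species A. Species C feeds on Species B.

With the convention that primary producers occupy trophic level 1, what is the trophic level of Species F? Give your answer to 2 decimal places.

4.57

Species B: 1 + 1 = 2
Species C: 1 + 2 = 3
Species D: 1 + 2 = 3
Species E: 1 + (0.3×2 + 0.7×3) = 3.7
Species F: 1 + (0.81×3.7 + 0.19×3) = 4.567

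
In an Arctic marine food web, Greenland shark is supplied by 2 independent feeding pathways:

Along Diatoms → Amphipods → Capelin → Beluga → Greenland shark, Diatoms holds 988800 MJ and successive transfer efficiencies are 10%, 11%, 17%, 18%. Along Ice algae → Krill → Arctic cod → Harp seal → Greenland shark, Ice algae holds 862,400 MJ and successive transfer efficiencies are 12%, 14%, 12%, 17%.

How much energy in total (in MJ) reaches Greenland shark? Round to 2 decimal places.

Via Diatoms: 988800 × 0.1 × 0.11 × 0.17 × 0.18 = 332.83008 MJ
Via Ice algae: 862400 × 0.12 × 0.14 × 0.12 × 0.17 = 295.561728 MJ
Total at Greenland shark: 332.83008 + 295.561728 = 628.391808 MJ

628.39 MJ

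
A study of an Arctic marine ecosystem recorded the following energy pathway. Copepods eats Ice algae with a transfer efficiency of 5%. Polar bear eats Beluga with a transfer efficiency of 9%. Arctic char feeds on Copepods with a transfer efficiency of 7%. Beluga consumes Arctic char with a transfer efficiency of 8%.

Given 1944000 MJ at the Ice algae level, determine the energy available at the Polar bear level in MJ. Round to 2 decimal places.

48.99 MJ

Copepods: 1944000 × 0.05 = 97200 MJ
Arctic char: 97200 × 0.07 = 6804 MJ
Beluga: 6804 × 0.08 = 544.32 MJ
Polar bear: 544.32 × 0.09 = 48.9888 MJ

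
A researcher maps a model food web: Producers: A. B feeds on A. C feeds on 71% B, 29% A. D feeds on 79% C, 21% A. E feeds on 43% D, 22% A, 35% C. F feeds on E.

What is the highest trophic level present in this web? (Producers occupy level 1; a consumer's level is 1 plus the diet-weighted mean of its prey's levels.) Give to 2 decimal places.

B: 1 + 1 = 2
C: 1 + (0.71×2 + 0.29×1) = 2.71
D: 1 + (0.79×2.71 + 0.21×1) = 3.3509
E: 1 + (0.43×3.3509 + 0.22×1 + 0.35×2.71) = 3.609387
F: 1 + 3.609387 = 4.609387

4.61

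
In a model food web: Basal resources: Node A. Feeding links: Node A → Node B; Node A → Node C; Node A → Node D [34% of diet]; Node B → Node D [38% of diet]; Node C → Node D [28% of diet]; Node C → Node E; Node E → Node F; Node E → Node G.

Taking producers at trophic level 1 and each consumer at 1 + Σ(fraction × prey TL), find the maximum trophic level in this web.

4

Node B: 1 + 1 = 2
Node C: 1 + 1 = 2
Node D: 1 + (0.34×1 + 0.38×2 + 0.28×2) = 2.66
Node E: 1 + 2 = 3
Node F: 1 + 3 = 4
Node G: 1 + 3 = 4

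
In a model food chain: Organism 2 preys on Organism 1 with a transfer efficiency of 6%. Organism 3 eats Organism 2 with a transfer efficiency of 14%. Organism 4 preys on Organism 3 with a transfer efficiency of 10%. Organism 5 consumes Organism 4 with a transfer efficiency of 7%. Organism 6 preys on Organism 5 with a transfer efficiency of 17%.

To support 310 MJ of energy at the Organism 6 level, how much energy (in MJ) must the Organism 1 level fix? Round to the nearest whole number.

Cumulative transfer efficiency: 0.06 × 0.14 × 0.1 × 0.07 × 0.17 = 0.000009996
Organism 1 energy = 310 / 0.000009996 = 31012405 MJ

31012405 MJ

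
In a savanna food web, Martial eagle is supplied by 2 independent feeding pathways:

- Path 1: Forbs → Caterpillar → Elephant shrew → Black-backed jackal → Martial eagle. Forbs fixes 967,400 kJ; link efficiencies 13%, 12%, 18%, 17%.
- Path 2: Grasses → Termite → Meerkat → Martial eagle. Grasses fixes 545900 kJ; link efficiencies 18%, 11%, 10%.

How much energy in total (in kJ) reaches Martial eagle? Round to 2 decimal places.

1542.68 kJ

Path 1: 967400 × 0.13 × 0.12 × 0.18 × 0.17 = 461.798064 kJ
Path 2: 545900 × 0.18 × 0.11 × 0.1 = 1080.882 kJ
Total at Martial eagle: 461.798064 + 1080.882 = 1542.680064 kJ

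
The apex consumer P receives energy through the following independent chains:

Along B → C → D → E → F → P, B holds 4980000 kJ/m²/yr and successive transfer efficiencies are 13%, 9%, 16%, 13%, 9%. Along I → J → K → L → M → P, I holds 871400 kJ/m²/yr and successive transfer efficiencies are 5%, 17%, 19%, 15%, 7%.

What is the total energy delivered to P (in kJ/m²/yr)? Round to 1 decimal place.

Via B: 4980000 × 0.13 × 0.09 × 0.16 × 0.13 × 0.09 = 109.073952 kJ/m²/yr
Via I: 871400 × 0.05 × 0.17 × 0.19 × 0.15 × 0.07 = 14.7767655 kJ/m²/yr
Total at P: 109.073952 + 14.7767655 = 123.8507175 kJ/m²/yr

123.9 kJ/m²/yr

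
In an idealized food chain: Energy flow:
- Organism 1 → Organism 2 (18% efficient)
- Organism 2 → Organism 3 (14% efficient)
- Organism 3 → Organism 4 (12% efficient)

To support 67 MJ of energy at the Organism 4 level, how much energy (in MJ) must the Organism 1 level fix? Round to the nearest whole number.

Cumulative transfer efficiency: 0.18 × 0.14 × 0.12 = 0.003024
Organism 1 energy = 67 / 0.003024 = 22156 MJ

22156 MJ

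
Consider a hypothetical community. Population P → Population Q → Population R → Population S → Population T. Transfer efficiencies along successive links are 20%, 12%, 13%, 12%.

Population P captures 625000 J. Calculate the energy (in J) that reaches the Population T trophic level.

Population Q: 625000 × 0.2 = 125000 J
Population R: 125000 × 0.12 = 15000 J
Population S: 15000 × 0.13 = 1950 J
Population T: 1950 × 0.12 = 234 J

234 J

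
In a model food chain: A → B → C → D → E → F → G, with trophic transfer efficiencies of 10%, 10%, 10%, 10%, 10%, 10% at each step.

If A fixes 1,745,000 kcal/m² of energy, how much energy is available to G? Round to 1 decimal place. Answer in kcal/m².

1.7 kcal/m²

B: 1745000 × 0.1 = 174500 kcal/m²
C: 174500 × 0.1 = 17450 kcal/m²
D: 17450 × 0.1 = 1745 kcal/m²
E: 1745 × 0.1 = 174.5 kcal/m²
F: 174.5 × 0.1 = 17.45 kcal/m²
G: 17.45 × 0.1 = 1.745 kcal/m²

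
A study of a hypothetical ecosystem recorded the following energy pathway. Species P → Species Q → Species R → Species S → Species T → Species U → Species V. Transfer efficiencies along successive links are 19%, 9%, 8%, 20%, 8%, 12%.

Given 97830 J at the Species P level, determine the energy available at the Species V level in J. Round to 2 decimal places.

0.26 J

Species Q: 97830 × 0.19 = 18587.7 J
Species R: 18587.7 × 0.09 = 1672.893 J
Species S: 1672.893 × 0.08 = 133.83144 J
Species T: 133.83144 × 0.2 = 26.766288 J
Species U: 26.766288 × 0.08 = 2.14130304 J
Species V: 2.14130304 × 0.12 = 0.2569563648 J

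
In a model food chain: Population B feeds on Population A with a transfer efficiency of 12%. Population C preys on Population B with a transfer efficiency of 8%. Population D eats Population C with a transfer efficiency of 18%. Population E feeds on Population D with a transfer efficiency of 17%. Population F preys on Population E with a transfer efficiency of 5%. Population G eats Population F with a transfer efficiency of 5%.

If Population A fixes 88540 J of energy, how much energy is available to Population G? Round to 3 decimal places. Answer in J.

0.065 J

Population B: 88540 × 0.12 = 10624.8 J
Population C: 10624.8 × 0.08 = 849.984 J
Population D: 849.984 × 0.18 = 152.99712 J
Population E: 152.99712 × 0.17 = 26.0095104 J
Population F: 26.0095104 × 0.05 = 1.30047552 J
Population G: 1.30047552 × 0.05 = 0.065023776 J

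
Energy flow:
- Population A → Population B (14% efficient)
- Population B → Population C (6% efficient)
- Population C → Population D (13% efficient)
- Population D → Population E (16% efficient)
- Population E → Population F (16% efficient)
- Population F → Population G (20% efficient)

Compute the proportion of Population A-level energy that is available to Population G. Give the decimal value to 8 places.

Product of link efficiencies: 0.14 × 0.06 × 0.13 × 0.16 × 0.16 × 0.2 = 0.00000559104

0.00000559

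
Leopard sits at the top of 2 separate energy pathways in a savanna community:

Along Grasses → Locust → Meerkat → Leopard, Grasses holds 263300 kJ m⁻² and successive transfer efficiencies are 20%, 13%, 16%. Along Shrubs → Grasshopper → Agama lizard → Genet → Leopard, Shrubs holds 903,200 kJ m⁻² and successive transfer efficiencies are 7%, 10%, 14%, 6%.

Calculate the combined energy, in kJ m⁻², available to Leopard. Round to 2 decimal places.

Via Grasses: 263300 × 0.2 × 0.13 × 0.16 = 1095.328 kJ m⁻²
Via Shrubs: 903200 × 0.07 × 0.1 × 0.14 × 0.06 = 53.10816 kJ m⁻²
Total at Leopard: 1095.328 + 53.10816 = 1148.43616 kJ m⁻²

1148.44 kJ m⁻²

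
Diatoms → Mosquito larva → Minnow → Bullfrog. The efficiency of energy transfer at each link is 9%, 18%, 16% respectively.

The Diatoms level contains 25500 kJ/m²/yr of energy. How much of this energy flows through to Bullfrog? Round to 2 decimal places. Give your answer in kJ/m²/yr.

66.10 kJ/m²/yr

Mosquito larva: 25500 × 0.09 = 2295 kJ/m²/yr
Minnow: 2295 × 0.18 = 413.1 kJ/m²/yr
Bullfrog: 413.1 × 0.16 = 66.096 kJ/m²/yr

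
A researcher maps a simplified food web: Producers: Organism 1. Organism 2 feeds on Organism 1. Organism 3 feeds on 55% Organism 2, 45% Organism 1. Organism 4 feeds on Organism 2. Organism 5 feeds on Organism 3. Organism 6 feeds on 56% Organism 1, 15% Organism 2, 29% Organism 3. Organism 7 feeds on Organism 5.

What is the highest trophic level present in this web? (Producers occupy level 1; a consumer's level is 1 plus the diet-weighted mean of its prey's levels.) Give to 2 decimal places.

4.55

Organism 2: 1 + 1 = 2
Organism 3: 1 + (0.55×2 + 0.45×1) = 2.55
Organism 4: 1 + 2 = 3
Organism 5: 1 + 2.55 = 3.55
Organism 6: 1 + (0.56×1 + 0.15×2 + 0.29×2.55) = 2.5995
Organism 7: 1 + 3.55 = 4.55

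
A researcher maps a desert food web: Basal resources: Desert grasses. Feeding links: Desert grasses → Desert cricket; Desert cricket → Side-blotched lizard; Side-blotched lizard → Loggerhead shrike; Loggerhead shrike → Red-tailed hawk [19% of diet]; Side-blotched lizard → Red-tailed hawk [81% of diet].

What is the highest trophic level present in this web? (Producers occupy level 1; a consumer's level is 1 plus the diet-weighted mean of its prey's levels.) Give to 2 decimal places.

Desert cricket: 1 + 1 = 2
Side-blotched lizard: 1 + 2 = 3
Loggerhead shrike: 1 + 3 = 4
Red-tailed hawk: 1 + (0.19×4 + 0.81×3) = 4.19

4.19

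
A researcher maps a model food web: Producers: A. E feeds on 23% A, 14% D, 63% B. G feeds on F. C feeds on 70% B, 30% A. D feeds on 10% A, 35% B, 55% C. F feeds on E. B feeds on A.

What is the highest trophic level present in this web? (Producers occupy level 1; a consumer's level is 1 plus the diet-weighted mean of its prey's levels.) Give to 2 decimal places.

B: 1 + 1 = 2
C: 1 + (0.7×2 + 0.3×1) = 2.7
D: 1 + (0.1×1 + 0.35×2 + 0.55×2.7) = 3.285
E: 1 + (0.23×1 + 0.14×3.285 + 0.63×2) = 2.9499
F: 1 + 2.9499 = 3.9499
G: 1 + 3.9499 = 4.9499

4.95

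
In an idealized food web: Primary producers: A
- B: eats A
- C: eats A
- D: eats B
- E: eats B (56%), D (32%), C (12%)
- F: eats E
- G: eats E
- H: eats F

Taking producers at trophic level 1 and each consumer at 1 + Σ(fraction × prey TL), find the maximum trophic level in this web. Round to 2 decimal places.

B: 1 + 1 = 2
C: 1 + 1 = 2
D: 1 + 2 = 3
E: 1 + (0.56×2 + 0.32×3 + 0.12×2) = 3.32
F: 1 + 3.32 = 4.32
G: 1 + 3.32 = 4.32
H: 1 + 4.32 = 5.32

5.32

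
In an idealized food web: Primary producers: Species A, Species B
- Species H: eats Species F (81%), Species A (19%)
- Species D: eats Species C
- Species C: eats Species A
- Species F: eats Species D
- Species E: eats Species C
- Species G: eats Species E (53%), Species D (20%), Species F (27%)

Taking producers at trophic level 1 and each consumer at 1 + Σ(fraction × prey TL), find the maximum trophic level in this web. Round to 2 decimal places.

Species C: 1 + 1 = 2
Species D: 1 + 2 = 3
Species E: 1 + 2 = 3
Species F: 1 + 3 = 4
Species G: 1 + (0.53×3 + 0.2×3 + 0.27×4) = 4.27
Species H: 1 + (0.81×4 + 0.19×1) = 4.43

4.43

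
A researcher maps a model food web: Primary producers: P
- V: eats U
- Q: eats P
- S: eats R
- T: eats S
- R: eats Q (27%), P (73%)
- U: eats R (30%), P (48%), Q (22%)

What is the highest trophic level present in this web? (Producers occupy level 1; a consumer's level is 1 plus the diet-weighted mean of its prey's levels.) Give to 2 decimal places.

4.27

Q: 1 + 1 = 2
R: 1 + (0.27×2 + 0.73×1) = 2.27
S: 1 + 2.27 = 3.27
T: 1 + 3.27 = 4.27
U: 1 + (0.3×2.27 + 0.48×1 + 0.22×2) = 2.601
V: 1 + 2.601 = 3.601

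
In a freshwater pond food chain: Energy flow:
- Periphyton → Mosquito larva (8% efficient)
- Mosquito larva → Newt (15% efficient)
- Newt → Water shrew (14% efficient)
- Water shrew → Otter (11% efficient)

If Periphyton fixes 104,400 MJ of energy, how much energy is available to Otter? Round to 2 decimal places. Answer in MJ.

19.29 MJ

Mosquito larva: 104400 × 0.08 = 8352 MJ
Newt: 8352 × 0.15 = 1252.8 MJ
Water shrew: 1252.8 × 0.14 = 175.392 MJ
Otter: 175.392 × 0.11 = 19.29312 MJ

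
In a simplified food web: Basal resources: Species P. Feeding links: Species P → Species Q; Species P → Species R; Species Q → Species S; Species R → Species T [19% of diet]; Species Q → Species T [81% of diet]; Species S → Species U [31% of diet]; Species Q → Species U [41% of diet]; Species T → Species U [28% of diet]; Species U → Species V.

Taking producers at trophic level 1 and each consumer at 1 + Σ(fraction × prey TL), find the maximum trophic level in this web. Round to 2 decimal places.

Species Q: 1 + 1 = 2
Species R: 1 + 1 = 2
Species S: 1 + 2 = 3
Species T: 1 + (0.19×2 + 0.81×2) = 3
Species U: 1 + (0.31×3 + 0.41×2 + 0.28×3) = 3.59
Species V: 1 + 3.59 = 4.59

4.59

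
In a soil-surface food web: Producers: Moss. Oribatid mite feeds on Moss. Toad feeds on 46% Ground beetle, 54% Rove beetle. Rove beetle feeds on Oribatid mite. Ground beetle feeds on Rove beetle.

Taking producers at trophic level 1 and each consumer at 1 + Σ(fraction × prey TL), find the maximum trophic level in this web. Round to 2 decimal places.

4.46

Oribatid mite: 1 + 1 = 2
Rove beetle: 1 + 2 = 3
Ground beetle: 1 + 3 = 4
Toad: 1 + (0.46×4 + 0.54×3) = 4.46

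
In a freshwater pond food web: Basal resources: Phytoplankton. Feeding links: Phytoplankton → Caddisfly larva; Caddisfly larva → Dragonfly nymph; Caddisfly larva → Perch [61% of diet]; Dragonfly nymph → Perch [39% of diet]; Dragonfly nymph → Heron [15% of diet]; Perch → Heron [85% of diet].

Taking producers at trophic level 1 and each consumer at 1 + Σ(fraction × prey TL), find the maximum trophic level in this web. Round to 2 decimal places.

Caddisfly larva: 1 + 1 = 2
Dragonfly nymph: 1 + 2 = 3
Perch: 1 + (0.61×2 + 0.39×3) = 3.39
Heron: 1 + (0.15×3 + 0.85×3.39) = 4.3315

4.33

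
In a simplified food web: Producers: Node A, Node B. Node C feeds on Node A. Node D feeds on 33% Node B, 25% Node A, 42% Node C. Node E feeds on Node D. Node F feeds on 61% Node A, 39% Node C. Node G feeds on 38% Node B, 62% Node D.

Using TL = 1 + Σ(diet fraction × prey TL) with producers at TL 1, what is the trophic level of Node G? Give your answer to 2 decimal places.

2.88

Node C: 1 + 1 = 2
Node D: 1 + (0.33×1 + 0.25×1 + 0.42×2) = 2.42
Node E: 1 + 2.42 = 3.42
Node F: 1 + (0.61×1 + 0.39×2) = 2.39
Node G: 1 + (0.38×1 + 0.62×2.42) = 2.8804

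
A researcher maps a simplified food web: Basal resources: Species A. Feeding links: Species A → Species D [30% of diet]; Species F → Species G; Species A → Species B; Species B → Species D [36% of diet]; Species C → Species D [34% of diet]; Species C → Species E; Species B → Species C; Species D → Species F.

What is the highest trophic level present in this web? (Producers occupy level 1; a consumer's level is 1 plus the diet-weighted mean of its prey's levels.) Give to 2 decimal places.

Species B: 1 + 1 = 2
Species C: 1 + 2 = 3
Species D: 1 + (0.34×3 + 0.36×2 + 0.3×1) = 3.04
Species E: 1 + 3 = 4
Species F: 1 + 3.04 = 4.04
Species G: 1 + 4.04 = 5.04

5.04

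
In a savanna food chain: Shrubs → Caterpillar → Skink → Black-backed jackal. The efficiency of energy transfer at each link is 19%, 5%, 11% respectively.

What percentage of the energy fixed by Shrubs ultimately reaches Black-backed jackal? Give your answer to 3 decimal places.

Product of link efficiencies: 0.19 × 0.05 × 0.11 = 0.001045
As a percentage: 0.001045 × 100 = 0.105%

0.105%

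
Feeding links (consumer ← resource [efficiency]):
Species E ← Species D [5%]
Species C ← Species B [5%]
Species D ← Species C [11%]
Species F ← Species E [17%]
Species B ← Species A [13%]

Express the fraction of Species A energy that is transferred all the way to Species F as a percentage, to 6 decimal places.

Product of link efficiencies: 0.13 × 0.05 × 0.11 × 0.05 × 0.17 = 0.0000060775
As a percentage: 0.0000060775 × 100 = 0.000608%

0.000608%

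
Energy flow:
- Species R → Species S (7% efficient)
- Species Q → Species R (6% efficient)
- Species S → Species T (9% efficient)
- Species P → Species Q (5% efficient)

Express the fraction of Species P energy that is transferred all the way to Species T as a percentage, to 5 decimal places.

0.00189%

Product of link efficiencies: 0.05 × 0.06 × 0.07 × 0.09 = 0.0000189
As a percentage: 0.0000189 × 100 = 0.00189%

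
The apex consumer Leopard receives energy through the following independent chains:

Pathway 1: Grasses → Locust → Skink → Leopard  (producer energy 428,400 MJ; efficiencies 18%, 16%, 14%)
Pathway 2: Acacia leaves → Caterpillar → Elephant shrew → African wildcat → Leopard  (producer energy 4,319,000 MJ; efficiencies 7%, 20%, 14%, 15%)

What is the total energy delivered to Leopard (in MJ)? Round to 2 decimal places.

Pathway 1: 428400 × 0.18 × 0.16 × 0.14 = 1727.3088 MJ
Pathway 2: 4319000 × 0.07 × 0.2 × 0.14 × 0.15 = 1269.786 MJ
Total at Leopard: 1727.3088 + 1269.786 = 2997.0948 MJ

2997.09 MJ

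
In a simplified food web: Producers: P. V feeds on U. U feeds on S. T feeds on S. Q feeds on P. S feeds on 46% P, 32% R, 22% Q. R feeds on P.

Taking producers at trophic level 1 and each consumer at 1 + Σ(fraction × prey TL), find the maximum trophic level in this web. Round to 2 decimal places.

Q: 1 + 1 = 2
R: 1 + 1 = 2
S: 1 + (0.46×1 + 0.32×2 + 0.22×2) = 2.54
T: 1 + 2.54 = 3.54
U: 1 + 2.54 = 3.54
V: 1 + 3.54 = 4.54

4.54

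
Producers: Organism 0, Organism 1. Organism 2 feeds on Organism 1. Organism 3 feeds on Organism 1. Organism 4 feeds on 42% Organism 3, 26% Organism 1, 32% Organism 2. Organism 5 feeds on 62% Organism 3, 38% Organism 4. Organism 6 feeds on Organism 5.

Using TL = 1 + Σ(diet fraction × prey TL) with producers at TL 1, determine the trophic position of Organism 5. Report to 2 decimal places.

3.28

Organism 2: 1 + 1 = 2
Organism 3: 1 + 1 = 2
Organism 4: 1 + (0.42×2 + 0.26×1 + 0.32×2) = 2.74
Organism 5: 1 + (0.62×2 + 0.38×2.74) = 3.2812
Organism 6: 1 + 3.2812 = 4.2812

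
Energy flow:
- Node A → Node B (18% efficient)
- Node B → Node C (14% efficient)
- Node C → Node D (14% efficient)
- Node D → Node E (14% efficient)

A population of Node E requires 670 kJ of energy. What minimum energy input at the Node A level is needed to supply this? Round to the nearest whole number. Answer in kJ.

Cumulative transfer efficiency: 0.18 × 0.14 × 0.14 × 0.14 = 0.00049392
Node A energy = 670 / 0.00049392 = 1356495 kJ

1356495 kJ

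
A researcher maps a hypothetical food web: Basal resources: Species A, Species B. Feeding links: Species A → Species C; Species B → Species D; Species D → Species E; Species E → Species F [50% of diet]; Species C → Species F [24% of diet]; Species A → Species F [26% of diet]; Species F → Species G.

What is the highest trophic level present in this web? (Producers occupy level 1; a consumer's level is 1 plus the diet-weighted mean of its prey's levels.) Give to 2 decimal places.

4.24

Species C: 1 + 1 = 2
Species D: 1 + 1 = 2
Species E: 1 + 2 = 3
Species F: 1 + (0.5×3 + 0.24×2 + 0.26×1) = 3.24
Species G: 1 + 3.24 = 4.24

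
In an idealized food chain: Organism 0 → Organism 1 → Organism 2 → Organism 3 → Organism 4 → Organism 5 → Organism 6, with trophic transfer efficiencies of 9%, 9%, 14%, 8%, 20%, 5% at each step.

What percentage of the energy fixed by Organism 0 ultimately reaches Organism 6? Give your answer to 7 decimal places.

0.0000907%

Product of link efficiencies: 0.09 × 0.09 × 0.14 × 0.08 × 0.2 × 0.05 = 0.0000009072
As a percentage: 0.0000009072 × 100 = 0.0000907%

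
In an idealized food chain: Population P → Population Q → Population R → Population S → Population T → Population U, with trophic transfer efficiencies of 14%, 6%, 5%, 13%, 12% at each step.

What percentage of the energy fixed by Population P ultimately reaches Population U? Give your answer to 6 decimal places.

0.000655%

Product of link efficiencies: 0.14 × 0.06 × 0.05 × 0.13 × 0.12 = 0.000006552
As a percentage: 0.000006552 × 100 = 0.000655%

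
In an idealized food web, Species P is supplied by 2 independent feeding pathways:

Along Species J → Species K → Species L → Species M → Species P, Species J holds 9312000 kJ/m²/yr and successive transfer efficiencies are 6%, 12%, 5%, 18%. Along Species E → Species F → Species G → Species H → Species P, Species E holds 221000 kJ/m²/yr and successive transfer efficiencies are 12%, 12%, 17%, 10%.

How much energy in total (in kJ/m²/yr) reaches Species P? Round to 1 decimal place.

Via Species J: 9312000 × 0.06 × 0.12 × 0.05 × 0.18 = 603.4176 kJ/m²/yr
Via Species E: 221000 × 0.12 × 0.12 × 0.17 × 0.1 = 54.1008 kJ/m²/yr
Total at Species P: 603.4176 + 54.1008 = 657.5184 kJ/m²/yr

657.5 kJ/m²/yr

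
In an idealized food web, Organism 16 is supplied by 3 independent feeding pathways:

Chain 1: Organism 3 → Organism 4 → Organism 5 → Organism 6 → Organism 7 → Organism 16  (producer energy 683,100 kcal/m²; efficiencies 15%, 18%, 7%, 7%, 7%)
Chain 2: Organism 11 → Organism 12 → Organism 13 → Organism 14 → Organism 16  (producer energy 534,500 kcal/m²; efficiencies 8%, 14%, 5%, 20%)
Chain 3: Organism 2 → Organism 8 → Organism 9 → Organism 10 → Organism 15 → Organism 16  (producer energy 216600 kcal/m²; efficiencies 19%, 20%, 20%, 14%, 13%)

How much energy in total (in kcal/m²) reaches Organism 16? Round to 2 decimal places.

96.15 kcal/m²

Chain 1: 683100 × 0.15 × 0.18 × 0.07 × 0.07 × 0.07 = 6.3261891 kcal/m²
Chain 2: 534500 × 0.08 × 0.14 × 0.05 × 0.2 = 59.864 kcal/m²
Chain 3: 216600 × 0.19 × 0.2 × 0.2 × 0.14 × 0.13 = 29.960112 kcal/m²
Total at Organism 16: 6.3261891 + 59.864 + 29.960112 = 96.1503011 kcal/m²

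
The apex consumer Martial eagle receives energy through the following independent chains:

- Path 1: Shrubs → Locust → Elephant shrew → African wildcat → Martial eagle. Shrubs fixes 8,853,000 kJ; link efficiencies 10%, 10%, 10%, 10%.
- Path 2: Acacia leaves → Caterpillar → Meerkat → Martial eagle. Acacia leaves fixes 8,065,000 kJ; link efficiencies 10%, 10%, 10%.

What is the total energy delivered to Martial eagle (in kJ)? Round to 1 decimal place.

Path 1: 8853000 × 0.1 × 0.1 × 0.1 × 0.1 = 885.3 kJ
Path 2: 8065000 × 0.1 × 0.1 × 0.1 = 8065 kJ
Total at Martial eagle: 885.3 + 8065 = 8950.3 kJ

8950.3 kJ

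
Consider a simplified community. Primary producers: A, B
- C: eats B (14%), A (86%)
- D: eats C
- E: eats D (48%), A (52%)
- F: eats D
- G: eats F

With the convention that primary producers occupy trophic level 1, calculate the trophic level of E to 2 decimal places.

C: 1 + (0.14×1 + 0.86×1) = 2
D: 1 + 2 = 3
E: 1 + (0.48×3 + 0.52×1) = 2.96
F: 1 + 3 = 4
G: 1 + 4 = 5

2.96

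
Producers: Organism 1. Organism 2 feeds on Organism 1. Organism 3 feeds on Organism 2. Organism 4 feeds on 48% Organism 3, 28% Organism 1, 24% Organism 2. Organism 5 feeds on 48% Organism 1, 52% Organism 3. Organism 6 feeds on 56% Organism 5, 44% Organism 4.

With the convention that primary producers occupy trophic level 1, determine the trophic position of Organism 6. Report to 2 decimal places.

Organism 2: 1 + 1 = 2
Organism 3: 1 + 2 = 3
Organism 4: 1 + (0.48×3 + 0.28×1 + 0.24×2) = 3.2
Organism 5: 1 + (0.48×1 + 0.52×3) = 3.04
Organism 6: 1 + (0.56×3.04 + 0.44×3.2) = 4.1104

4.11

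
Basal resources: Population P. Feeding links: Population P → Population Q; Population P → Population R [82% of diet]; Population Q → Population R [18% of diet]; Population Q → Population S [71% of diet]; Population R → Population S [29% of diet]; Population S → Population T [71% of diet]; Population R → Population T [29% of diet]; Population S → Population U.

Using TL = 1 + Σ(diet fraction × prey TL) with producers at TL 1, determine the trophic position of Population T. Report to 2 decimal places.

Population Q: 1 + 1 = 2
Population R: 1 + (0.82×1 + 0.18×2) = 2.18
Population S: 1 + (0.71×2 + 0.29×2.18) = 3.0522
Population T: 1 + (0.71×3.0522 + 0.29×2.18) = 3.799262
Population U: 1 + 3.0522 = 4.0522

3.80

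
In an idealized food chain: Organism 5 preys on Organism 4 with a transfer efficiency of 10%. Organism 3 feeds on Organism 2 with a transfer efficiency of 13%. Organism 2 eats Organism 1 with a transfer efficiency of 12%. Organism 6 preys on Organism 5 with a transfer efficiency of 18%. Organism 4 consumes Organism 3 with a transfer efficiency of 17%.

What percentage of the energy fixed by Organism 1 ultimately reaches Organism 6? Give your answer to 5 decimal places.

Product of link efficiencies: 0.12 × 0.13 × 0.17 × 0.1 × 0.18 = 0.000047736
As a percentage: 0.000047736 × 100 = 0.00477%

0.00477%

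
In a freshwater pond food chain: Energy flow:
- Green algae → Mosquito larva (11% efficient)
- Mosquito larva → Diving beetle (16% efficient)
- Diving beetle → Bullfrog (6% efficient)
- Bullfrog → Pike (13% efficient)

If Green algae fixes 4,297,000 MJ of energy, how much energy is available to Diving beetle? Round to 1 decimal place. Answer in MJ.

Mosquito larva: 4297000 × 0.11 = 472670 MJ
Diving beetle: 472670 × 0.16 = 75627.2 MJ

75627.2 MJ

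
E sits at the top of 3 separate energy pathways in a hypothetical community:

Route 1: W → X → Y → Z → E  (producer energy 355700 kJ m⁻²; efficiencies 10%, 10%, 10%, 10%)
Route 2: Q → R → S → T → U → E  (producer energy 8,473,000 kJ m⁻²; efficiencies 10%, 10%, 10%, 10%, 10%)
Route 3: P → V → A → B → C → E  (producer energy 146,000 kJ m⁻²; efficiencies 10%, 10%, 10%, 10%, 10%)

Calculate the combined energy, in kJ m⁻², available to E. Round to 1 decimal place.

Route 1: 355700 × 0.1 × 0.1 × 0.1 × 0.1 = 35.57 kJ m⁻²
Route 2: 8473000 × 0.1 × 0.1 × 0.1 × 0.1 × 0.1 = 84.73 kJ m⁻²
Route 3: 146000 × 0.1 × 0.1 × 0.1 × 0.1 × 0.1 = 1.46 kJ m⁻²
Total at E: 35.57 + 84.73 + 1.46 = 121.76 kJ m⁻²

121.8 kJ m⁻²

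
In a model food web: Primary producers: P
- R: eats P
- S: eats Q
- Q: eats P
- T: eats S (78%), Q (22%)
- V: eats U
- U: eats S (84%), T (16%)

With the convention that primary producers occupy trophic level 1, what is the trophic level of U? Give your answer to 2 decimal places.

Q: 1 + 1 = 2
R: 1 + 1 = 2
S: 1 + 2 = 3
T: 1 + (0.78×3 + 0.22×2) = 3.78
U: 1 + (0.84×3 + 0.16×3.78) = 4.1248
V: 1 + 4.1248 = 5.1248

4.12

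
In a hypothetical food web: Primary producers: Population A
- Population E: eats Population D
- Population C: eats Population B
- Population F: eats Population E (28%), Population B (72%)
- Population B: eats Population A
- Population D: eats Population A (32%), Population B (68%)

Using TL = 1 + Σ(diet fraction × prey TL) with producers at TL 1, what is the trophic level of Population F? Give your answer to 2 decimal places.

3.47

Population B: 1 + 1 = 2
Population C: 1 + 2 = 3
Population D: 1 + (0.32×1 + 0.68×2) = 2.68
Population E: 1 + 2.68 = 3.68
Population F: 1 + (0.28×3.68 + 0.72×2) = 3.4704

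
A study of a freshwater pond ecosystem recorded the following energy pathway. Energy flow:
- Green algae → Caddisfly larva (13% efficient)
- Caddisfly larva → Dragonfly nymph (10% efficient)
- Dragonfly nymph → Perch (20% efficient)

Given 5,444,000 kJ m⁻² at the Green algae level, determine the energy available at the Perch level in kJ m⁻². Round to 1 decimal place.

14154.4 kJ m⁻²

Caddisfly larva: 5444000 × 0.13 = 707720 kJ m⁻²
Dragonfly nymph: 707720 × 0.1 = 70772 kJ m⁻²
Perch: 70772 × 0.2 = 14154.4 kJ m⁻²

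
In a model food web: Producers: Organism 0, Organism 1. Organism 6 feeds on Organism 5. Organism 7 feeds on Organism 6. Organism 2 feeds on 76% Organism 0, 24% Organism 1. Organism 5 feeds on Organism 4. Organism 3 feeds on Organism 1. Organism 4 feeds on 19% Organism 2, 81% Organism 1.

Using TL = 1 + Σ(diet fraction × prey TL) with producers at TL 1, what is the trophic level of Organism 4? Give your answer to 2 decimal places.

Organism 2: 1 + (0.76×1 + 0.24×1) = 2
Organism 3: 1 + 1 = 2
Organism 4: 1 + (0.19×2 + 0.81×1) = 2.19
Organism 5: 1 + 2.19 = 3.19
Organism 6: 1 + 3.19 = 4.19
Organism 7: 1 + 4.19 = 5.19

2.19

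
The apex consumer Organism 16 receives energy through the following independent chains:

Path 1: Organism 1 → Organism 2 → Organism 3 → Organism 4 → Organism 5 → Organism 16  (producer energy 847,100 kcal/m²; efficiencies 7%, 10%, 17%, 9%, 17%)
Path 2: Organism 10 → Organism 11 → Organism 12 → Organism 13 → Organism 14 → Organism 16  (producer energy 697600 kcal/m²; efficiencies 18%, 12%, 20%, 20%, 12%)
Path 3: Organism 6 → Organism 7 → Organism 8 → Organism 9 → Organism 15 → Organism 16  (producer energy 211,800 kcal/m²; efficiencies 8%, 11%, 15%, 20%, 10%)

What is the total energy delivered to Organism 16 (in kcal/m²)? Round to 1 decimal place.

93.3 kcal/m²

Path 1: 847100 × 0.07 × 0.1 × 0.17 × 0.09 × 0.17 = 15.4231497 kcal/m²
Path 2: 697600 × 0.18 × 0.12 × 0.2 × 0.2 × 0.12 = 72.327168 kcal/m²
Path 3: 211800 × 0.08 × 0.11 × 0.15 × 0.2 × 0.1 = 5.59152 kcal/m²
Total at Organism 16: 15.4231497 + 72.327168 + 5.59152 = 93.3418377 kcal/m²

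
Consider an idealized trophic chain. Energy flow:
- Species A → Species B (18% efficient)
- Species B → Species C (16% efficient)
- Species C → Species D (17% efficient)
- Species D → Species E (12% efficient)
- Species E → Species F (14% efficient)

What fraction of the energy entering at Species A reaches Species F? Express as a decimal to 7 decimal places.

0.0000823

Product of link efficiencies: 0.18 × 0.16 × 0.17 × 0.12 × 0.14 = 0.0000822528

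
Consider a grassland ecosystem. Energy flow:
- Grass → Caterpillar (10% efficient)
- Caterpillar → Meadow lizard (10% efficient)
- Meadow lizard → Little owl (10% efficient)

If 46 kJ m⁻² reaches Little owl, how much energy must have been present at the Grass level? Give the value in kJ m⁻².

Cumulative transfer efficiency: 0.1 × 0.1 × 0.1 = 0.001
Grass energy = 46 / 0.001 = 46000 kJ m⁻²

46000 kJ m⁻²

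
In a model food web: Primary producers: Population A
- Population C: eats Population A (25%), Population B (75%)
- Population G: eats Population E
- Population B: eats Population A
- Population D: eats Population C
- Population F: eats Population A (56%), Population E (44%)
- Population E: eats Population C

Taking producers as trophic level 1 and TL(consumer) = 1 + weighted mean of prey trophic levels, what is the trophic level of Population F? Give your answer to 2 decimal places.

Population B: 1 + 1 = 2
Population C: 1 + (0.25×1 + 0.75×2) = 2.75
Population D: 1 + 2.75 = 3.75
Population E: 1 + 2.75 = 3.75
Population F: 1 + (0.56×1 + 0.44×3.75) = 3.21
Population G: 1 + 3.75 = 4.75

3.21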